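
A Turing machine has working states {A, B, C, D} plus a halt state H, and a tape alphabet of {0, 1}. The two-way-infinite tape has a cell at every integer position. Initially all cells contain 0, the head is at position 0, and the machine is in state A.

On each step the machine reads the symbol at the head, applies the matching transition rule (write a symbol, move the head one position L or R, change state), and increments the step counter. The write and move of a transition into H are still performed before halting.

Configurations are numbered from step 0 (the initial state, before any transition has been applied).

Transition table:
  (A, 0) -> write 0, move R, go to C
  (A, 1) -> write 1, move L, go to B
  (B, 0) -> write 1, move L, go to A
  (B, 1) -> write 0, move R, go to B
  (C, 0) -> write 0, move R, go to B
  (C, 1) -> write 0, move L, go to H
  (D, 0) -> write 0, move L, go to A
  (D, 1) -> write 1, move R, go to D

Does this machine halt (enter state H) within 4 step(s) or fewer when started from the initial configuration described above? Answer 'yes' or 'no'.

Step 1: in state A at pos 0, read 0 -> (A,0)->write 0,move R,goto C. Now: state=C, head=1, tape[-1..2]=0000 (head:   ^)
Step 2: in state C at pos 1, read 0 -> (C,0)->write 0,move R,goto B. Now: state=B, head=2, tape[-1..3]=00000 (head:    ^)
Step 3: in state B at pos 2, read 0 -> (B,0)->write 1,move L,goto A. Now: state=A, head=1, tape[-1..3]=00010 (head:   ^)
Step 4: in state A at pos 1, read 0 -> (A,0)->write 0,move R,goto C. Now: state=C, head=2, tape[-1..3]=00010 (head:    ^)
After 4 step(s): state = C (not H) -> not halted within 4 -> no

Answer: no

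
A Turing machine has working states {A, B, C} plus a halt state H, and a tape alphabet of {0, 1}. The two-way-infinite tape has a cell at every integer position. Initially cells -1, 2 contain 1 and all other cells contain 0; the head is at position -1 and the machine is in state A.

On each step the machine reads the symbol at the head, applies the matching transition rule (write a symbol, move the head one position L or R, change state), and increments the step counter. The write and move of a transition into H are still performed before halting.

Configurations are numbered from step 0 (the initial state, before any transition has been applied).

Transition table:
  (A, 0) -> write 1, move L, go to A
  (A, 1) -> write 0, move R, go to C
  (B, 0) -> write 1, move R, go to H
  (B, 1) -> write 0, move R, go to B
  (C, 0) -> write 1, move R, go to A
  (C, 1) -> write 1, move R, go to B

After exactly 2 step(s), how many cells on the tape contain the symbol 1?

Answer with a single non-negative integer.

Step 1: in state A at pos -1, read 1 -> (A,1)->write 0,move R,goto C. Now: state=C, head=0, tape[-2..3]=000010 (head:   ^)
Step 2: in state C at pos 0, read 0 -> (C,0)->write 1,move R,goto A. Now: state=A, head=1, tape[-2..3]=001010 (head:    ^)
Cells containing 1 after step 2: {0, 2} -> 2 cell(s)

Answer: 2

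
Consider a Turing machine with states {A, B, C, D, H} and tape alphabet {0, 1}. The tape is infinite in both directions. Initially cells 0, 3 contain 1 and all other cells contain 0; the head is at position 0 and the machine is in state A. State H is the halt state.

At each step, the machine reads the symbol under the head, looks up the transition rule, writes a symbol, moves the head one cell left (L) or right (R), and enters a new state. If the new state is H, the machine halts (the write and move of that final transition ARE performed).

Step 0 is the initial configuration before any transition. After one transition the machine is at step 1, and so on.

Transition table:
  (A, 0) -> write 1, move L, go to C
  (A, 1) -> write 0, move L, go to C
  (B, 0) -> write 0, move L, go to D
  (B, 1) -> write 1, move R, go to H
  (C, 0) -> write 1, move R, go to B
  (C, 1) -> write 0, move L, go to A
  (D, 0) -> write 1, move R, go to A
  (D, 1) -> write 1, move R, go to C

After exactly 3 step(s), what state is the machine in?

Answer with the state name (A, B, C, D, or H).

Step 1: in state A at pos 0, read 1 -> (A,1)->write 0,move L,goto C. Now: state=C, head=-1, tape[-2..4]=0000010 (head:  ^)
Step 2: in state C at pos -1, read 0 -> (C,0)->write 1,move R,goto B. Now: state=B, head=0, tape[-2..4]=0100010 (head:   ^)
Step 3: in state B at pos 0, read 0 -> (B,0)->write 0,move L,goto D. Now: state=D, head=-1, tape[-2..4]=0100010 (head:  ^)

Answer: D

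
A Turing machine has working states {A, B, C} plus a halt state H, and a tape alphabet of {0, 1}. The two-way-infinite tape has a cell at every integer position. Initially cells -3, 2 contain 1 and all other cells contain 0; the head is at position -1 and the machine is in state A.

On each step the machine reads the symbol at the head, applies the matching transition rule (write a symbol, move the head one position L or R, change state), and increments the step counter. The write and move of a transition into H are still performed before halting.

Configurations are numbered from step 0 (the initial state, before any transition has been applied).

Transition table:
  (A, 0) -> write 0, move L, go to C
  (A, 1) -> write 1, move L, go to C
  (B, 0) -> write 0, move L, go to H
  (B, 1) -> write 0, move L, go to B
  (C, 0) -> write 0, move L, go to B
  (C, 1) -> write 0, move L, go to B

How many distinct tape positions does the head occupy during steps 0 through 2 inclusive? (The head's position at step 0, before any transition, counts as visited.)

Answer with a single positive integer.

Answer: 3

Derivation:
Step 1: in state A at pos -1, read 0 -> (A,0)->write 0,move L,goto C. Now: state=C, head=-2, tape[-4..3]=01000010 (head:   ^)
Step 2: in state C at pos -2, read 0 -> (C,0)->write 0,move L,goto B. Now: state=B, head=-3, tape[-4..3]=01000010 (head:  ^)
Head positions at steps 0..2: starting at -1, distinct positions visited = {-3, -2, -1} -> 3 position(s)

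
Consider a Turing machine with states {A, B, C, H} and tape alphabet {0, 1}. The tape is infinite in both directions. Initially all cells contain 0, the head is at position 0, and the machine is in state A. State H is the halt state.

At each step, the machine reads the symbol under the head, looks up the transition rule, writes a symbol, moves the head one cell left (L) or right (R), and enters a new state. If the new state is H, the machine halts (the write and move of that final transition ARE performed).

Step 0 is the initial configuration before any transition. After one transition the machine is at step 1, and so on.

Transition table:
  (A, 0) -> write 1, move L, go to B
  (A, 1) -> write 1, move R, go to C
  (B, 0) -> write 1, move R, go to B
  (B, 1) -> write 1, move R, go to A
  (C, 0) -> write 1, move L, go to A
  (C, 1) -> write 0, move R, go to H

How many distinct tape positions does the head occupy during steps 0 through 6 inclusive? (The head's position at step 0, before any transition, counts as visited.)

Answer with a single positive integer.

Step 1: in state A at pos 0, read 0 -> (A,0)->write 1,move L,goto B. Now: state=B, head=-1, tape[-2..1]=0010 (head:  ^)
Step 2: in state B at pos -1, read 0 -> (B,0)->write 1,move R,goto B. Now: state=B, head=0, tape[-2..1]=0110 (head:   ^)
Step 3: in state B at pos 0, read 1 -> (B,1)->write 1,move R,goto A. Now: state=A, head=1, tape[-2..2]=01100 (head:    ^)
Step 4: in state A at pos 1, read 0 -> (A,0)->write 1,move L,goto B. Now: state=B, head=0, tape[-2..2]=01110 (head:   ^)
Step 5: in state B at pos 0, read 1 -> (B,1)->write 1,move R,goto A. Now: state=A, head=1, tape[-2..2]=01110 (head:    ^)
Step 6: in state A at pos 1, read 1 -> (A,1)->write 1,move R,goto C. Now: state=C, head=2, tape[-2..3]=011100 (head:     ^)
Head positions at steps 0..6: starting at 0, distinct positions visited = {-1, 0, 1, 2} -> 4 position(s)

Answer: 4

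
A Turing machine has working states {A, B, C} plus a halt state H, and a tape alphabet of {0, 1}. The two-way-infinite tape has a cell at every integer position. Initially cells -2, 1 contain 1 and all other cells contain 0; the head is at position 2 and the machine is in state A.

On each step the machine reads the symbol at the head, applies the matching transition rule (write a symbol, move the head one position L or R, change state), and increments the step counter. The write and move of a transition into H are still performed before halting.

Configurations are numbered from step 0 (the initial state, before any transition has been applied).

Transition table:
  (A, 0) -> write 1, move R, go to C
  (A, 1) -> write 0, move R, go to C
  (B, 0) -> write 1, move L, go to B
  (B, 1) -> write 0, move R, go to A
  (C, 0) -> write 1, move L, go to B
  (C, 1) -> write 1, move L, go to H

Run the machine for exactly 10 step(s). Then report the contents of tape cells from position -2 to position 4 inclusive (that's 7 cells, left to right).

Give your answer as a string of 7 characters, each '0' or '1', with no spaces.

Answer: 1000011

Derivation:
Step 1: in state A at pos 2, read 0 -> (A,0)->write 1,move R,goto C. Now: state=C, head=3, tape[-3..4]=01001100 (head:       ^)
Step 2: in state C at pos 3, read 0 -> (C,0)->write 1,move L,goto B. Now: state=B, head=2, tape[-3..4]=01001110 (head:      ^)
Step 3: in state B at pos 2, read 1 -> (B,1)->write 0,move R,goto A. Now: state=A, head=3, tape[-3..4]=01001010 (head:       ^)
Step 4: in state A at pos 3, read 1 -> (A,1)->write 0,move R,goto C. Now: state=C, head=4, tape[-3..5]=010010000 (head:        ^)
Step 5: in state C at pos 4, read 0 -> (C,0)->write 1,move L,goto B. Now: state=B, head=3, tape[-3..5]=010010010 (head:       ^)
Step 6: in state B at pos 3, read 0 -> (B,0)->write 1,move L,goto B. Now: state=B, head=2, tape[-3..5]=010010110 (head:      ^)
Step 7: in state B at pos 2, read 0 -> (B,0)->write 1,move L,goto B. Now: state=B, head=1, tape[-3..5]=010011110 (head:     ^)
Step 8: in state B at pos 1, read 1 -> (B,1)->write 0,move R,goto A. Now: state=A, head=2, tape[-3..5]=010001110 (head:      ^)
Step 9: in state A at pos 2, read 1 -> (A,1)->write 0,move R,goto C. Now: state=C, head=3, tape[-3..5]=010000110 (head:       ^)
Step 10: in state C at pos 3, read 1 -> (C,1)->write 1,move L,goto H. Now: state=H, head=2, tape[-3..5]=010000110 (head:      ^)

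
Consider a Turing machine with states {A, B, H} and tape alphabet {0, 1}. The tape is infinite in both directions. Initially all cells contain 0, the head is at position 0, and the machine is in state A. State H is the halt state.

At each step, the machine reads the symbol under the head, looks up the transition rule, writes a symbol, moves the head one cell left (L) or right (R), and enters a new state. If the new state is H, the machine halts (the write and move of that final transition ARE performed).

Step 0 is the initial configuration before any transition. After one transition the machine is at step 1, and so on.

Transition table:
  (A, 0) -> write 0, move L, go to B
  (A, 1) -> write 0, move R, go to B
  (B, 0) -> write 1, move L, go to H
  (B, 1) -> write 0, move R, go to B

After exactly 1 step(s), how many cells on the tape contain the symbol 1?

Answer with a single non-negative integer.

Answer: 0

Derivation:
Step 1: in state A at pos 0, read 0 -> (A,0)->write 0,move L,goto B. Now: state=B, head=-1, tape[-2..1]=0000 (head:  ^)
No cell contains 1 after step 1 -> 0 cell(s)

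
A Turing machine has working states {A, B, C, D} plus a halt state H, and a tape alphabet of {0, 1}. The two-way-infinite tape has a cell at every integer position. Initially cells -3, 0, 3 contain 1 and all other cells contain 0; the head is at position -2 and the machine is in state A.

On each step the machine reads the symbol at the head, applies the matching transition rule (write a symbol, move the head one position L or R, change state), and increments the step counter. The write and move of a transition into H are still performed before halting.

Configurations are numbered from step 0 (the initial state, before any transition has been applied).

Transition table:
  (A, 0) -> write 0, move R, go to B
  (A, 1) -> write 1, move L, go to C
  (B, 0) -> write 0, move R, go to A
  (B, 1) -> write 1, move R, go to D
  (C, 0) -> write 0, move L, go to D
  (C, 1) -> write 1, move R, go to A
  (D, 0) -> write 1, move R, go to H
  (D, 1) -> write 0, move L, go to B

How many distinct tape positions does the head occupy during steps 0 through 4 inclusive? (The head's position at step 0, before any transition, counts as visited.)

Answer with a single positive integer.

Step 1: in state A at pos -2, read 0 -> (A,0)->write 0,move R,goto B. Now: state=B, head=-1, tape[-4..4]=010010010 (head:    ^)
Step 2: in state B at pos -1, read 0 -> (B,0)->write 0,move R,goto A. Now: state=A, head=0, tape[-4..4]=010010010 (head:     ^)
Step 3: in state A at pos 0, read 1 -> (A,1)->write 1,move L,goto C. Now: state=C, head=-1, tape[-4..4]=010010010 (head:    ^)
Step 4: in state C at pos -1, read 0 -> (C,0)->write 0,move L,goto D. Now: state=D, head=-2, tape[-4..4]=010010010 (head:   ^)
Head positions at steps 0..4: starting at -2, distinct positions visited = {-2, -1, 0} -> 3 position(s)

Answer: 3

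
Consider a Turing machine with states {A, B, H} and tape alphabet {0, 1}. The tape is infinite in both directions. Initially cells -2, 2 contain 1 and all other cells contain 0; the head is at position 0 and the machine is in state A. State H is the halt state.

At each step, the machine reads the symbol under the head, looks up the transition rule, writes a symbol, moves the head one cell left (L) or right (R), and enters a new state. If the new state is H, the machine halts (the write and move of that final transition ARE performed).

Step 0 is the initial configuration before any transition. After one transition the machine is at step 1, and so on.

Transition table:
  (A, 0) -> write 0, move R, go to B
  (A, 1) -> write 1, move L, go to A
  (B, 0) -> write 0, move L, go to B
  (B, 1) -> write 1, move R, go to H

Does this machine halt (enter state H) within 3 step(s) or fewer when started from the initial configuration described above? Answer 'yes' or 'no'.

Answer: no

Derivation:
Step 1: in state A at pos 0, read 0 -> (A,0)->write 0,move R,goto B. Now: state=B, head=1, tape[-3..3]=0100010 (head:     ^)
Step 2: in state B at pos 1, read 0 -> (B,0)->write 0,move L,goto B. Now: state=B, head=0, tape[-3..3]=0100010 (head:    ^)
Step 3: in state B at pos 0, read 0 -> (B,0)->write 0,move L,goto B. Now: state=B, head=-1, tape[-3..3]=0100010 (head:   ^)
After 3 step(s): state = B (not H) -> not halted within 3 -> no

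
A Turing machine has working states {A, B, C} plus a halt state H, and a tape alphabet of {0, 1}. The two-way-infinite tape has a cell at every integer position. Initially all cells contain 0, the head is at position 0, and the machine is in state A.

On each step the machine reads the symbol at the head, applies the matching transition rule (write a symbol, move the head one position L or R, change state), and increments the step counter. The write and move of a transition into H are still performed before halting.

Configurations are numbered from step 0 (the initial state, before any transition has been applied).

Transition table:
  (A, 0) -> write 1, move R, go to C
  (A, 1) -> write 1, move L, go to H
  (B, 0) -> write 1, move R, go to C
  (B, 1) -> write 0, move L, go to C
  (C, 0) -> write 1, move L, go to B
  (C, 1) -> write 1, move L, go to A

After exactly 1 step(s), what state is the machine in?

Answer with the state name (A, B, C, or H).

Step 1: in state A at pos 0, read 0 -> (A,0)->write 1,move R,goto C. Now: state=C, head=1, tape[-1..2]=0100 (head:   ^)

Answer: C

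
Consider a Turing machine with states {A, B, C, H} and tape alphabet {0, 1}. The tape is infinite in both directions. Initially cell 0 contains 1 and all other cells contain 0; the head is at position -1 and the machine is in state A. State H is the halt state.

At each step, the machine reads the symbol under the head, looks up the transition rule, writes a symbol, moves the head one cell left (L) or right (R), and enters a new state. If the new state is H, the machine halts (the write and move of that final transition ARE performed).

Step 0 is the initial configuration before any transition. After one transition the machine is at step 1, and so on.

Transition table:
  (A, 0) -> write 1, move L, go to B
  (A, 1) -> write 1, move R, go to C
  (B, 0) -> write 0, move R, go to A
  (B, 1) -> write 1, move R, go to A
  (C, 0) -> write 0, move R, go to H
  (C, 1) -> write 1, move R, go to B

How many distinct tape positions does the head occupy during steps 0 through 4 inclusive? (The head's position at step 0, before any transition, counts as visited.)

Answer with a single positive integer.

Answer: 4

Derivation:
Step 1: in state A at pos -1, read 0 -> (A,0)->write 1,move L,goto B. Now: state=B, head=-2, tape[-3..1]=00110 (head:  ^)
Step 2: in state B at pos -2, read 0 -> (B,0)->write 0,move R,goto A. Now: state=A, head=-1, tape[-3..1]=00110 (head:   ^)
Step 3: in state A at pos -1, read 1 -> (A,1)->write 1,move R,goto C. Now: state=C, head=0, tape[-3..1]=00110 (head:    ^)
Step 4: in state C at pos 0, read 1 -> (C,1)->write 1,move R,goto B. Now: state=B, head=1, tape[-3..2]=001100 (head:     ^)
Head positions at steps 0..4: starting at -1, distinct positions visited = {-2, -1, 0, 1} -> 4 position(s)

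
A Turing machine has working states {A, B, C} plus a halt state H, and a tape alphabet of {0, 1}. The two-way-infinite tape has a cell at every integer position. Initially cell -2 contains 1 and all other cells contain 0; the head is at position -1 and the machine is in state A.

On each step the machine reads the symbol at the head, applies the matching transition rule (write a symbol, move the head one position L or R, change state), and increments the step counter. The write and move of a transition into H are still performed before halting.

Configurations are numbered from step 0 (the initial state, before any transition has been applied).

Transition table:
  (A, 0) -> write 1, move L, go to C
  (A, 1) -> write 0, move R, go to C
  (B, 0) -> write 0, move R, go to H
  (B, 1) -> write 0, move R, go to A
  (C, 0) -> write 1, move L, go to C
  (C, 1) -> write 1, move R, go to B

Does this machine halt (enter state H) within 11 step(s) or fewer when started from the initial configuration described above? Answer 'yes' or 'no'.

Answer: no

Derivation:
Step 1: in state A at pos -1, read 0 -> (A,0)->write 1,move L,goto C. Now: state=C, head=-2, tape[-3..0]=0110 (head:  ^)
Step 2: in state C at pos -2, read 1 -> (C,1)->write 1,move R,goto B. Now: state=B, head=-1, tape[-3..0]=0110 (head:   ^)
Step 3: in state B at pos -1, read 1 -> (B,1)->write 0,move R,goto A. Now: state=A, head=0, tape[-3..1]=01000 (head:    ^)
Step 4: in state A at pos 0, read 0 -> (A,0)->write 1,move L,goto C. Now: state=C, head=-1, tape[-3..1]=01010 (head:   ^)
Step 5: in state C at pos -1, read 0 -> (C,0)->write 1,move L,goto C. Now: state=C, head=-2, tape[-3..1]=01110 (head:  ^)
Step 6: in state C at pos -2, read 1 -> (C,1)->write 1,move R,goto B. Now: state=B, head=-1, tape[-3..1]=01110 (head:   ^)
Step 7: in state B at pos -1, read 1 -> (B,1)->write 0,move R,goto A. Now: state=A, head=0, tape[-3..1]=01010 (head:    ^)
Step 8: in state A at pos 0, read 1 -> (A,1)->write 0,move R,goto C. Now: state=C, head=1, tape[-3..2]=010000 (head:     ^)
Step 9: in state C at pos 1, read 0 -> (C,0)->write 1,move L,goto C. Now: state=C, head=0, tape[-3..2]=010010 (head:    ^)
Step 10: in state C at pos 0, read 0 -> (C,0)->write 1,move L,goto C. Now: state=C, head=-1, tape[-3..2]=010110 (head:   ^)
Step 11: in state C at pos -1, read 0 -> (C,0)->write 1,move L,goto C. Now: state=C, head=-2, tape[-3..2]=011110 (head:  ^)
After 11 step(s): state = C (not H) -> not halted within 11 -> no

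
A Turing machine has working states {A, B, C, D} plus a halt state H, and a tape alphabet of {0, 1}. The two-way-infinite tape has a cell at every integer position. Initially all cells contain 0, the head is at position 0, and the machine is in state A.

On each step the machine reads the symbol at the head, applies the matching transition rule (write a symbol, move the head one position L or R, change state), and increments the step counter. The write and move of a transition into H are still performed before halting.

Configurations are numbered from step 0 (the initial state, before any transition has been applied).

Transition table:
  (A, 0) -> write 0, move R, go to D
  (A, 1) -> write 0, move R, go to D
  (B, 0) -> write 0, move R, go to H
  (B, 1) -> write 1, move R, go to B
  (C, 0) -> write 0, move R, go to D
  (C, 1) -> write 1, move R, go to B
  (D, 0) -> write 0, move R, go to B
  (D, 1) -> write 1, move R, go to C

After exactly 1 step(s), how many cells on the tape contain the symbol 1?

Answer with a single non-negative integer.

Answer: 0

Derivation:
Step 1: in state A at pos 0, read 0 -> (A,0)->write 0,move R,goto D. Now: state=D, head=1, tape[-1..2]=0000 (head:   ^)
No cell contains 1 after step 1 -> 0 cell(s)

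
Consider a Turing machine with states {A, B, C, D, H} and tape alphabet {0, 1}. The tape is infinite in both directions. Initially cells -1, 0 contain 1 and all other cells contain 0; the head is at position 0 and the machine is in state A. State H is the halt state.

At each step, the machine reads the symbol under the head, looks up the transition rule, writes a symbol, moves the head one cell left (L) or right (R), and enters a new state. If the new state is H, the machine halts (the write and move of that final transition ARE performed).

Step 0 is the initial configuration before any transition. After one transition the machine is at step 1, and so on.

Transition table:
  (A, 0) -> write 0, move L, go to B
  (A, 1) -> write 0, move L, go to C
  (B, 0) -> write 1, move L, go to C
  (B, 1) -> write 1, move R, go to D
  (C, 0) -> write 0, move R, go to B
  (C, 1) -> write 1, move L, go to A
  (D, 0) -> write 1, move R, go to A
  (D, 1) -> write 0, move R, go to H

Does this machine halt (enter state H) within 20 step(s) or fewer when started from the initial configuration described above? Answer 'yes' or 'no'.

Answer: yes

Derivation:
Step 1: in state A at pos 0, read 1 -> (A,1)->write 0,move L,goto C. Now: state=C, head=-1, tape[-2..1]=0100 (head:  ^)
Step 2: in state C at pos -1, read 1 -> (C,1)->write 1,move L,goto A. Now: state=A, head=-2, tape[-3..1]=00100 (head:  ^)
Step 3: in state A at pos -2, read 0 -> (A,0)->write 0,move L,goto B. Now: state=B, head=-3, tape[-4..1]=000100 (head:  ^)
Step 4: in state B at pos -3, read 0 -> (B,0)->write 1,move L,goto C. Now: state=C, head=-4, tape[-5..1]=0010100 (head:  ^)
Step 5: in state C at pos -4, read 0 -> (C,0)->write 0,move R,goto B. Now: state=B, head=-3, tape[-5..1]=0010100 (head:   ^)
Step 6: in state B at pos -3, read 1 -> (B,1)->write 1,move R,goto D. Now: state=D, head=-2, tape[-5..1]=0010100 (head:    ^)
Step 7: in state D at pos -2, read 0 -> (D,0)->write 1,move R,goto A. Now: state=A, head=-1, tape[-5..1]=0011100 (head:     ^)
Step 8: in state A at pos -1, read 1 -> (A,1)->write 0,move L,goto C. Now: state=C, head=-2, tape[-5..1]=0011000 (head:    ^)
Step 9: in state C at pos -2, read 1 -> (C,1)->write 1,move L,goto A. Now: state=A, head=-3, tape[-5..1]=0011000 (head:   ^)
Step 10: in state A at pos -3, read 1 -> (A,1)->write 0,move L,goto C. Now: state=C, head=-4, tape[-5..1]=0001000 (head:  ^)
Step 11: in state C at pos -4, read 0 -> (C,0)->write 0,move R,goto B. Now: state=B, head=-3, tape[-5..1]=0001000 (head:   ^)
Step 12: in state B at pos -3, read 0 -> (B,0)->write 1,move L,goto C. Now: state=C, head=-4, tape[-5..1]=0011000 (head:  ^)
Step 13: in state C at pos -4, read 0 -> (C,0)->write 0,move R,goto B. Now: state=B, head=-3, tape[-5..1]=0011000 (head:   ^)
Step 14: in state B at pos -3, read 1 -> (B,1)->write 1,move R,goto D. Now: state=D, head=-2, tape[-5..1]=0011000 (head:    ^)
Step 15: in state D at pos -2, read 1 -> (D,1)->write 0,move R,goto H. Now: state=H, head=-1, tape[-5..1]=0010000 (head:     ^)
State H reached at step 15; 15 <= 20 -> yes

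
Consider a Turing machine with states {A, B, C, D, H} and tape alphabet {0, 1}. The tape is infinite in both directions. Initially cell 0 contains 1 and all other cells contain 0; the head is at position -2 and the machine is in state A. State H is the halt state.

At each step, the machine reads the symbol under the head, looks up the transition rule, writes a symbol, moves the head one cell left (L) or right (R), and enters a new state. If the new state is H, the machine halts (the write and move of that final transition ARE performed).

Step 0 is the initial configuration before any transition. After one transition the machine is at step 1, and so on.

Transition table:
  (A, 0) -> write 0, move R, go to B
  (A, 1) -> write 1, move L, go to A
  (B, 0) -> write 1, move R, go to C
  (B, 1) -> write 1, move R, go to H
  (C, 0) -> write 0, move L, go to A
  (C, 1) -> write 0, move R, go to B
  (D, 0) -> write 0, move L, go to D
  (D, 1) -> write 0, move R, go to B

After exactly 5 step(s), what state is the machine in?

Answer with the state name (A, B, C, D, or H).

Step 1: in state A at pos -2, read 0 -> (A,0)->write 0,move R,goto B. Now: state=B, head=-1, tape[-3..1]=00010 (head:   ^)
Step 2: in state B at pos -1, read 0 -> (B,0)->write 1,move R,goto C. Now: state=C, head=0, tape[-3..1]=00110 (head:    ^)
Step 3: in state C at pos 0, read 1 -> (C,1)->write 0,move R,goto B. Now: state=B, head=1, tape[-3..2]=001000 (head:     ^)
Step 4: in state B at pos 1, read 0 -> (B,0)->write 1,move R,goto C. Now: state=C, head=2, tape[-3..3]=0010100 (head:      ^)
Step 5: in state C at pos 2, read 0 -> (C,0)->write 0,move L,goto A. Now: state=A, head=1, tape[-3..3]=0010100 (head:     ^)

Answer: A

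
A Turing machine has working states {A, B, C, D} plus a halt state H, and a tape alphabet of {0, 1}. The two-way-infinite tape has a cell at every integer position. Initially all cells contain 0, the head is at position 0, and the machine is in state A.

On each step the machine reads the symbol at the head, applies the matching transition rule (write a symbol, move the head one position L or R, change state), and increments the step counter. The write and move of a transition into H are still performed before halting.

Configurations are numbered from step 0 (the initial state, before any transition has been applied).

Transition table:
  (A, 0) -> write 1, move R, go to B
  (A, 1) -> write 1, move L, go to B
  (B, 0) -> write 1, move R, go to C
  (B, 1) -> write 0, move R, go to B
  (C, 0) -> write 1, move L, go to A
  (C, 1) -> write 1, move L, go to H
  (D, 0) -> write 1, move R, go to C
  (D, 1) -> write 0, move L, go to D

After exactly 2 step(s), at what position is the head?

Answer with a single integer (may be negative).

Step 1: in state A at pos 0, read 0 -> (A,0)->write 1,move R,goto B. Now: state=B, head=1, tape[-1..2]=0100 (head:   ^)
Step 2: in state B at pos 1, read 0 -> (B,0)->write 1,move R,goto C. Now: state=C, head=2, tape[-1..3]=01100 (head:    ^)

Answer: 2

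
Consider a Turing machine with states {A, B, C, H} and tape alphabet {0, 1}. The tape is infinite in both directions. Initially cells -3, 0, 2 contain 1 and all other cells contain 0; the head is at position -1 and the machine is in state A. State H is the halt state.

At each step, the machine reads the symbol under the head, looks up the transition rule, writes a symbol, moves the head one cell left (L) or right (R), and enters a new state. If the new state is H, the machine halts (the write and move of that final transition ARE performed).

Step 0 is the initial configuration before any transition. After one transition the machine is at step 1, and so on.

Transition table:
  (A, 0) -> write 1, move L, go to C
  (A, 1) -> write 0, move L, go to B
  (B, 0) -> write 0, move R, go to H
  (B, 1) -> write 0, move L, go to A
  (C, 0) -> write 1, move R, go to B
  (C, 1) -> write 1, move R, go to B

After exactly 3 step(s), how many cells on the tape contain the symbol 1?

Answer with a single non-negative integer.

Step 1: in state A at pos -1, read 0 -> (A,0)->write 1,move L,goto C. Now: state=C, head=-2, tape[-4..3]=01011010 (head:   ^)
Step 2: in state C at pos -2, read 0 -> (C,0)->write 1,move R,goto B. Now: state=B, head=-1, tape[-4..3]=01111010 (head:    ^)
Step 3: in state B at pos -1, read 1 -> (B,1)->write 0,move L,goto A. Now: state=A, head=-2, tape[-4..3]=01101010 (head:   ^)
Cells containing 1 after step 3: {-3, -2, 0, 2} -> 4 cell(s)

Answer: 4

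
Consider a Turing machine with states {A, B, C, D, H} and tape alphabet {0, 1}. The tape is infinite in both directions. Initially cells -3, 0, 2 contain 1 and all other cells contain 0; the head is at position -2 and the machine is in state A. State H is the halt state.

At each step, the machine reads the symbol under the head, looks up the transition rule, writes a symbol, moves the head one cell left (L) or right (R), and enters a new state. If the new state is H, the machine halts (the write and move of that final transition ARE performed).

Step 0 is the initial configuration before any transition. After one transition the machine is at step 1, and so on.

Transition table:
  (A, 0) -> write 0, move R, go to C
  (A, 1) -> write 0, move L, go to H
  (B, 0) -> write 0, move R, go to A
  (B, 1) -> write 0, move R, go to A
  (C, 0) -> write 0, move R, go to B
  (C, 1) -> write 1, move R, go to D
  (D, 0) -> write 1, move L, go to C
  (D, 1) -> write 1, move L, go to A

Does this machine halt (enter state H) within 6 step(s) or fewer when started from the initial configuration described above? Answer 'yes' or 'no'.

Step 1: in state A at pos -2, read 0 -> (A,0)->write 0,move R,goto C. Now: state=C, head=-1, tape[-4..3]=01001010 (head:    ^)
Step 2: in state C at pos -1, read 0 -> (C,0)->write 0,move R,goto B. Now: state=B, head=0, tape[-4..3]=01001010 (head:     ^)
Step 3: in state B at pos 0, read 1 -> (B,1)->write 0,move R,goto A. Now: state=A, head=1, tape[-4..3]=01000010 (head:      ^)
Step 4: in state A at pos 1, read 0 -> (A,0)->write 0,move R,goto C. Now: state=C, head=2, tape[-4..3]=01000010 (head:       ^)
Step 5: in state C at pos 2, read 1 -> (C,1)->write 1,move R,goto D. Now: state=D, head=3, tape[-4..4]=010000100 (head:        ^)
Step 6: in state D at pos 3, read 0 -> (D,0)->write 1,move L,goto C. Now: state=C, head=2, tape[-4..4]=010000110 (head:       ^)
After 6 step(s): state = C (not H) -> not halted within 6 -> no

Answer: no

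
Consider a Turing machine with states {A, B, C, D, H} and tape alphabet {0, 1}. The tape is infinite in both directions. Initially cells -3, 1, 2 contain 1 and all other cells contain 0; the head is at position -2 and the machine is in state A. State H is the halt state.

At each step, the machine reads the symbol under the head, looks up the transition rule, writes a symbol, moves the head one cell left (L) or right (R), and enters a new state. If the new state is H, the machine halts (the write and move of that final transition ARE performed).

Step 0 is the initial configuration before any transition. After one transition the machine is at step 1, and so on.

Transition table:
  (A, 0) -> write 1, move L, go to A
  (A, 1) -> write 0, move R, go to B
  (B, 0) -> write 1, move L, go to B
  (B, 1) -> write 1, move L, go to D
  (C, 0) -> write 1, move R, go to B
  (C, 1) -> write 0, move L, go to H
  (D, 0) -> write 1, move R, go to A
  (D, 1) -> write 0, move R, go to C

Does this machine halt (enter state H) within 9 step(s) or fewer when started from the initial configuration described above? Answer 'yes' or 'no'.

Step 1: in state A at pos -2, read 0 -> (A,0)->write 1,move L,goto A. Now: state=A, head=-3, tape[-4..3]=01100110 (head:  ^)
Step 2: in state A at pos -3, read 1 -> (A,1)->write 0,move R,goto B. Now: state=B, head=-2, tape[-4..3]=00100110 (head:   ^)
Step 3: in state B at pos -2, read 1 -> (B,1)->write 1,move L,goto D. Now: state=D, head=-3, tape[-4..3]=00100110 (head:  ^)
Step 4: in state D at pos -3, read 0 -> (D,0)->write 1,move R,goto A. Now: state=A, head=-2, tape[-4..3]=01100110 (head:   ^)
Step 5: in state A at pos -2, read 1 -> (A,1)->write 0,move R,goto B. Now: state=B, head=-1, tape[-4..3]=01000110 (head:    ^)
Step 6: in state B at pos -1, read 0 -> (B,0)->write 1,move L,goto B. Now: state=B, head=-2, tape[-4..3]=01010110 (head:   ^)
Step 7: in state B at pos -2, read 0 -> (B,0)->write 1,move L,goto B. Now: state=B, head=-3, tape[-4..3]=01110110 (head:  ^)
Step 8: in state B at pos -3, read 1 -> (B,1)->write 1,move L,goto D. Now: state=D, head=-4, tape[-5..3]=001110110 (head:  ^)
Step 9: in state D at pos -4, read 0 -> (D,0)->write 1,move R,goto A. Now: state=A, head=-3, tape[-5..3]=011110110 (head:   ^)
After 9 step(s): state = A (not H) -> not halted within 9 -> no

Answer: no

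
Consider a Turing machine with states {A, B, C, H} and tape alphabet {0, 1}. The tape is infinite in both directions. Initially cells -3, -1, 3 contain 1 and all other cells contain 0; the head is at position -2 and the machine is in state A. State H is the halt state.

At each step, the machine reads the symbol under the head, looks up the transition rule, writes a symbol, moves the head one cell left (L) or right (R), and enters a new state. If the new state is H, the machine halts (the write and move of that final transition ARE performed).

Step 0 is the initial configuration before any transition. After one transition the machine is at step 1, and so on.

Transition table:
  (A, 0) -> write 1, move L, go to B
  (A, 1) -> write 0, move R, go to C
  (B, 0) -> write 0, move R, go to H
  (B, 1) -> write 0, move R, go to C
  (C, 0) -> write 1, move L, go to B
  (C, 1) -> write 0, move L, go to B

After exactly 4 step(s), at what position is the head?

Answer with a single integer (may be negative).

Step 1: in state A at pos -2, read 0 -> (A,0)->write 1,move L,goto B. Now: state=B, head=-3, tape[-4..4]=011100010 (head:  ^)
Step 2: in state B at pos -3, read 1 -> (B,1)->write 0,move R,goto C. Now: state=C, head=-2, tape[-4..4]=001100010 (head:   ^)
Step 3: in state C at pos -2, read 1 -> (C,1)->write 0,move L,goto B. Now: state=B, head=-3, tape[-4..4]=000100010 (head:  ^)
Step 4: in state B at pos -3, read 0 -> (B,0)->write 0,move R,goto H. Now: state=H, head=-2, tape[-4..4]=000100010 (head:   ^)

Answer: -2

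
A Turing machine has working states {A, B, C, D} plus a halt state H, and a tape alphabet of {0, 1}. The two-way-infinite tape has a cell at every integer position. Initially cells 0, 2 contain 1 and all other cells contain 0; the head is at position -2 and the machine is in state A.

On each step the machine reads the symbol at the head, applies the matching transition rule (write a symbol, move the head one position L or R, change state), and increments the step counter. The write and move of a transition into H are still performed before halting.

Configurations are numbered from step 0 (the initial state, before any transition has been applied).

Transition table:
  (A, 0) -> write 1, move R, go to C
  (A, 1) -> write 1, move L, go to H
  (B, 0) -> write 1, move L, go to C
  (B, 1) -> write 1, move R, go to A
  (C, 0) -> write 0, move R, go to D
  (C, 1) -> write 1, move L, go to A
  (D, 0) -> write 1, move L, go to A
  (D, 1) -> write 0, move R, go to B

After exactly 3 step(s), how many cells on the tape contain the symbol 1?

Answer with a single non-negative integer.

Step 1: in state A at pos -2, read 0 -> (A,0)->write 1,move R,goto C. Now: state=C, head=-1, tape[-3..3]=0101010 (head:   ^)
Step 2: in state C at pos -1, read 0 -> (C,0)->write 0,move R,goto D. Now: state=D, head=0, tape[-3..3]=0101010 (head:    ^)
Step 3: in state D at pos 0, read 1 -> (D,1)->write 0,move R,goto B. Now: state=B, head=1, tape[-3..3]=0100010 (head:     ^)
Cells containing 1 after step 3: {-2, 2} -> 2 cell(s)

Answer: 2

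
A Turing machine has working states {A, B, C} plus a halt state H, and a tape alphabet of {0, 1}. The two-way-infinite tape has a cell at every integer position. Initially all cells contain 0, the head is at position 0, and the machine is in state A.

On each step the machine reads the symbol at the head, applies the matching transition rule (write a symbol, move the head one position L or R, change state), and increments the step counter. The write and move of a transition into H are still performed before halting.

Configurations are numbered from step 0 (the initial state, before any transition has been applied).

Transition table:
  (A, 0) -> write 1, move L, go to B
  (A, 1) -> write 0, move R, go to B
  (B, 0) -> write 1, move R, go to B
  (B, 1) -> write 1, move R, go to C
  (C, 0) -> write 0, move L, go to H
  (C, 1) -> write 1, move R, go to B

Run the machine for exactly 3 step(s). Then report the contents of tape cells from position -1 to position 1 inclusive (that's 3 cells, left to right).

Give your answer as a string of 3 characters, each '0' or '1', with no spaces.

Answer: 110

Derivation:
Step 1: in state A at pos 0, read 0 -> (A,0)->write 1,move L,goto B. Now: state=B, head=-1, tape[-2..1]=0010 (head:  ^)
Step 2: in state B at pos -1, read 0 -> (B,0)->write 1,move R,goto B. Now: state=B, head=0, tape[-2..1]=0110 (head:   ^)
Step 3: in state B at pos 0, read 1 -> (B,1)->write 1,move R,goto C. Now: state=C, head=1, tape[-2..2]=01100 (head:    ^)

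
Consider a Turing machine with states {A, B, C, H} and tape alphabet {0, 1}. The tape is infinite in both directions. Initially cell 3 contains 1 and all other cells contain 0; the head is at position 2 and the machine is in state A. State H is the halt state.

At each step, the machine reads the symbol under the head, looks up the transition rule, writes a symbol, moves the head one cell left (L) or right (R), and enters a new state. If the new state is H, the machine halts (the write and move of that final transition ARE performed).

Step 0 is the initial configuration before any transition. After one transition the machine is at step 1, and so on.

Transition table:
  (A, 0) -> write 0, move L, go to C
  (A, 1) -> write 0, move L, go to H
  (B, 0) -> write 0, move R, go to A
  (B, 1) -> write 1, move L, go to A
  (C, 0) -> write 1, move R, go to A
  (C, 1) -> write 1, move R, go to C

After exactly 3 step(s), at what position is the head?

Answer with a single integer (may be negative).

Step 1: in state A at pos 2, read 0 -> (A,0)->write 0,move L,goto C. Now: state=C, head=1, tape[0..4]=00010 (head:  ^)
Step 2: in state C at pos 1, read 0 -> (C,0)->write 1,move R,goto A. Now: state=A, head=2, tape[0..4]=01010 (head:   ^)
Step 3: in state A at pos 2, read 0 -> (A,0)->write 0,move L,goto C. Now: state=C, head=1, tape[0..4]=01010 (head:  ^)

Answer: 1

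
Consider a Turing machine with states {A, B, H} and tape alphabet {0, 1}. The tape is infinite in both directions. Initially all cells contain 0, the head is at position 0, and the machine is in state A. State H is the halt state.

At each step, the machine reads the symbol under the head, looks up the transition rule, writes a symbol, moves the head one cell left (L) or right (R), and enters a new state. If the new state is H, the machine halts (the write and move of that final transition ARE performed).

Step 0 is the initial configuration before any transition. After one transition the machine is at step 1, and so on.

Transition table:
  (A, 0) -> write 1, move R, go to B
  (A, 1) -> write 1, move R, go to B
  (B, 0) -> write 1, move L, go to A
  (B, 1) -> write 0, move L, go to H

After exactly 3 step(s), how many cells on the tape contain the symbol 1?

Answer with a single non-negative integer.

Answer: 2

Derivation:
Step 1: in state A at pos 0, read 0 -> (A,0)->write 1,move R,goto B. Now: state=B, head=1, tape[-1..2]=0100 (head:   ^)
Step 2: in state B at pos 1, read 0 -> (B,0)->write 1,move L,goto A. Now: state=A, head=0, tape[-1..2]=0110 (head:  ^)
Step 3: in state A at pos 0, read 1 -> (A,1)->write 1,move R,goto B. Now: state=B, head=1, tape[-1..2]=0110 (head:   ^)
Cells containing 1 after step 3: {0, 1} -> 2 cell(s)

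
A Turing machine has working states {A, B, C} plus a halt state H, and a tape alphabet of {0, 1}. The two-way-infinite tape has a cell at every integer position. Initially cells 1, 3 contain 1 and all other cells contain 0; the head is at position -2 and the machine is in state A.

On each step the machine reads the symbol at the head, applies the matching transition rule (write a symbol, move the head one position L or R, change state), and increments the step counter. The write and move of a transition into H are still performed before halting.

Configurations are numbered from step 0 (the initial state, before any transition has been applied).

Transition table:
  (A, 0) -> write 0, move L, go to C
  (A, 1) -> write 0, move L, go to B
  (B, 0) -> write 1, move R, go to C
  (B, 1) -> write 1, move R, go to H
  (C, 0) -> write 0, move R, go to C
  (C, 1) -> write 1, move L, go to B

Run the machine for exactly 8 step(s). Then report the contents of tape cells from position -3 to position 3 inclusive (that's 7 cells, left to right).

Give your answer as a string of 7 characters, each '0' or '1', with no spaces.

Answer: 0001101

Derivation:
Step 1: in state A at pos -2, read 0 -> (A,0)->write 0,move L,goto C. Now: state=C, head=-3, tape[-4..4]=000001010 (head:  ^)
Step 2: in state C at pos -3, read 0 -> (C,0)->write 0,move R,goto C. Now: state=C, head=-2, tape[-4..4]=000001010 (head:   ^)
Step 3: in state C at pos -2, read 0 -> (C,0)->write 0,move R,goto C. Now: state=C, head=-1, tape[-4..4]=000001010 (head:    ^)
Step 4: in state C at pos -1, read 0 -> (C,0)->write 0,move R,goto C. Now: state=C, head=0, tape[-4..4]=000001010 (head:     ^)
Step 5: in state C at pos 0, read 0 -> (C,0)->write 0,move R,goto C. Now: state=C, head=1, tape[-4..4]=000001010 (head:      ^)
Step 6: in state C at pos 1, read 1 -> (C,1)->write 1,move L,goto B. Now: state=B, head=0, tape[-4..4]=000001010 (head:     ^)
Step 7: in state B at pos 0, read 0 -> (B,0)->write 1,move R,goto C. Now: state=C, head=1, tape[-4..4]=000011010 (head:      ^)
Step 8: in state C at pos 1, read 1 -> (C,1)->write 1,move L,goto B. Now: state=B, head=0, tape[-4..4]=000011010 (head:     ^)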